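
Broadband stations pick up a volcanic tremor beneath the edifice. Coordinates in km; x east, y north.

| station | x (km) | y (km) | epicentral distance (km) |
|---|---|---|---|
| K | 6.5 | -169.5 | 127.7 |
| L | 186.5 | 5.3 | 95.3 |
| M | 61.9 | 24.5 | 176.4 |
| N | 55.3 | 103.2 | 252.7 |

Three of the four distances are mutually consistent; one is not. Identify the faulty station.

L

Solve using three stations at a time. Using K, M, N (subtract circle equations pairwise → linear system) gives (x, y) ≈ (130.4, -138.1).
Distances from that point to each station vs reported:
  K: calculated 127.8 vs reported 127.7 → residual 0.1 km
  L: calculated 154.0 vs reported 95.3 → residual 58.7 km
  M: calculated 176.5 vs reported 176.4 → residual 0.1 km
  N: calculated 252.7 vs reported 252.7 → residual 0.0 km
K, M, N are mutually consistent (residuals ≈ 0); L is off by 58.7 km.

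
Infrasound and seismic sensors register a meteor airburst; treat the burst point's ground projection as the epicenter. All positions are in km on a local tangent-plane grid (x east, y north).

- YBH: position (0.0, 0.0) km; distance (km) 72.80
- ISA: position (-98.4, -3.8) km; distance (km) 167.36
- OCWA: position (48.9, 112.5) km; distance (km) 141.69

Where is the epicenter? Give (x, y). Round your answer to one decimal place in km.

(67.2, -28.0)

Circle about each station: x² + y² = 72.80²; (x + 98.4)² + (y + 3.8)² = 167.36²; (x − 48.9)² + (y − 112.5)² = 141.69².
Subtracting pairs of circle equations eliminates x²+y² and gives linear equations (the radical axes):
-196.8 x − 7.6 y = -13012.53
97.8 x + 225.0 y = 271.24
Solving the 2×2 system: x ≈ 67.2, y ≈ -28.0 km.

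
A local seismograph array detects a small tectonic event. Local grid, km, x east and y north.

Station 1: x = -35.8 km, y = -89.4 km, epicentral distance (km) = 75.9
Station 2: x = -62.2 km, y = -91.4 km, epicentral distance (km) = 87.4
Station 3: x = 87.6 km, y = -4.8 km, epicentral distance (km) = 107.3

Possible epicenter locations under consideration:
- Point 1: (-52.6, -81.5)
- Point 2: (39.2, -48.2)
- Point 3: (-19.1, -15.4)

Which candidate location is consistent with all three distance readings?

Point 3

For each candidate, compare |candidate − station| to the reported distance:
Point 1: residuals Station 1 57.3, Station 2 73.6, Station 3 52.5 → max 73.6 km
Point 2: residuals Station 1 9.7, Station 2 22.8, Station 3 42.3 → max 42.3 km
Point 3: residuals Station 1 0.0, Station 2 0.0, Station 3 0.1 → max 0.1 km
Only Point 3 has all residuals ≈ 0.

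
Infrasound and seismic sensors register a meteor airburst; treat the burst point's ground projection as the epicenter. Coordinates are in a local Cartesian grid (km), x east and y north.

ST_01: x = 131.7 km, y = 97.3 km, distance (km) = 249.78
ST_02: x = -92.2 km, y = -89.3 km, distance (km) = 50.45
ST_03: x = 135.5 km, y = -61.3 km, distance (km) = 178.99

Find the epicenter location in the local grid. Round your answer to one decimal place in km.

x ≈ -42.3 km, y ≈ -81.9 km

Circle about each station: (x − 131.7)² + (y − 97.3)² = 249.78²; (x + 92.2)² + (y + 89.3)² = 50.45²; (x − 135.5)² + (y + 61.3)² = 178.99².
Subtracting the ST_01 equation from the ST_02 and ST_03 equations removes the quadratic terms:
-447.8 x − 373.2 y = 49508.00
7.6 x − 317.2 y = 25658.39
Solving the 2×2 system: x ≈ -42.3, y ≈ -81.9 km.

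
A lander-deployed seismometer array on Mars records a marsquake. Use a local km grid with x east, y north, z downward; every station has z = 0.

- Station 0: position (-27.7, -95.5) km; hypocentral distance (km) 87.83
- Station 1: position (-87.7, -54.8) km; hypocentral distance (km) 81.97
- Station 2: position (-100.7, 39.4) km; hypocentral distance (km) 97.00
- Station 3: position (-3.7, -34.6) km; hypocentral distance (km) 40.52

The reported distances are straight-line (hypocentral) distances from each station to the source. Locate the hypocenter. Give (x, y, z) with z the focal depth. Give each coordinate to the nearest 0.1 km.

Each station gives a sphere (x−x_i)² + (y−y_i)² + z² = d_i² (stations at z=0).
Subtracting the Station 0 sphere from Station 1 and Station 2: z² cancels, leaving linear equations in x and y:
-120.0 x + 81.4 y = 1801.82
-146.0 x + 269.8 y = 110.42
Solving: x ≈ -23.285, y ≈ -12.191 km (keep extra digits for the depth step; rounded: -23.3, -12.2).
Then from the Station 0 sphere: z² = 87.83² − (x + 27.7)² − (y + 95.5)² with x = -23.285, y = -12.191, so z ≈ 27.463 ≈ 27.5 km.

(-23.3, -12.2, 27.5)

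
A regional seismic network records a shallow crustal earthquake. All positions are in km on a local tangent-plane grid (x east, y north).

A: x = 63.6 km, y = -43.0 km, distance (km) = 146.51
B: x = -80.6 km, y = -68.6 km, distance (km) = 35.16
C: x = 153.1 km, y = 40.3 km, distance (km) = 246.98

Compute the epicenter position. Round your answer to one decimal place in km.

Circle about each station: (x − 63.6)² + (y + 43.0)² = 146.51²; (x + 80.6)² + (y + 68.6)² = 35.16²; (x − 153.1)² + (y − 40.3)² = 246.98².
Subtracting the A equation from the B and C equations removes the quadratic terms:
-288.4 x − 51.2 y = 25537.31
179.0 x + 166.6 y = -20364.20
Solving the 2×2 system: x ≈ -82.6, y ≈ -33.5 km.

-82.6 km east, -33.5 km north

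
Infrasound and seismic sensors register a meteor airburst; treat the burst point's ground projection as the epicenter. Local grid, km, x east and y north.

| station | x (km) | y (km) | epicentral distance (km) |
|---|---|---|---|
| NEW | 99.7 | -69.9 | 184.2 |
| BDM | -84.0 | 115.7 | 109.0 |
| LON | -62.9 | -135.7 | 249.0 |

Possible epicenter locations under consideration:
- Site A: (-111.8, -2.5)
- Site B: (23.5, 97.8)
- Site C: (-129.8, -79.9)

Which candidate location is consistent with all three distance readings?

Site B

For each candidate, compare |candidate − station| to the reported distance:
Site A: residuals NEW 37.8, BDM 12.4, LON 107.1 → max 107.1 km
Site B: residuals NEW 0.0, BDM 0.0, LON 0.0 → max 0.0 km
Site C: residuals NEW 45.5, BDM 91.9, LON 161.9 → max 161.9 km
Only Site B has all residuals ≈ 0.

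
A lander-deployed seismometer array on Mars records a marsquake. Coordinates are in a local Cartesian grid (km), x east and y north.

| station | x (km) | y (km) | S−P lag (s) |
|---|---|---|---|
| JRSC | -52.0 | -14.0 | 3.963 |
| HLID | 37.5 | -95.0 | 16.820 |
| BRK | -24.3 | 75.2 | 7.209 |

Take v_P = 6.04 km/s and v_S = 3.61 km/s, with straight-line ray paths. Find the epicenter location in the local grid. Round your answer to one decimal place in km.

x ≈ -59.3 km, y ≈ 20.8 km

Distance from S−P lag: d = Δt · v_P v_S / (v_P − v_S) = Δt · (6.04·3.61)/(6.04−3.61) ≈ 8.9730·Δt.
So d_JRSC = 35.56, d_HLID = 150.93, d_BRK = 64.69 km.
Circle about each station: (x + 52.0)² + (y + 14.0)² = 35.56²; (x − 37.5)² + (y + 95.0)² = 150.93²; (x + 24.3)² + (y − 75.2)² = 64.69².
Subtracting the JRSC equation from the HLID and BRK equations removes the quadratic terms:
179.0 x − 162.0 y = -13984.10
55.4 x + 178.4 y = 425.25
Solving the 2×2 system: x ≈ -59.3, y ≈ 20.8 km.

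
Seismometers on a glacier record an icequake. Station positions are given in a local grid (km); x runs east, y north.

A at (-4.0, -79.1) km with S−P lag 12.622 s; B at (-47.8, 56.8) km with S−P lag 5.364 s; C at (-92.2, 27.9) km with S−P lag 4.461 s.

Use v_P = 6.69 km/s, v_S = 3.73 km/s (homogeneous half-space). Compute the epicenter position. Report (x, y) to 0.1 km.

-57.8 km east, 12.7 km north

Distance from S−P lag: d = Δt · v_P v_S / (v_P − v_S) = Δt · (6.69·3.73)/(6.69−3.73) ≈ 8.4303·Δt.
So d_A = 106.41, d_B = 45.22, d_C = 37.61 km.
Circle about each station: (x + 4.0)² + (y + 79.1)² = 106.41²; (x + 47.8)² + (y − 56.8)² = 45.22²; (x + 92.2)² + (y − 27.9)² = 37.61².
Subtracting the A equation from the B and C equations removes the quadratic terms:
-87.6 x + 271.8 y = 8516.51
-176.4 x + 214.0 y = 12915.02
Solving the 2×2 system: x ≈ -57.8, y ≈ 12.7 km.
Check against A (with the unrounded x, y): √((x + 4.0)²+(y + 79.1)²) = 106.41 ≈ 106.41 km. ✓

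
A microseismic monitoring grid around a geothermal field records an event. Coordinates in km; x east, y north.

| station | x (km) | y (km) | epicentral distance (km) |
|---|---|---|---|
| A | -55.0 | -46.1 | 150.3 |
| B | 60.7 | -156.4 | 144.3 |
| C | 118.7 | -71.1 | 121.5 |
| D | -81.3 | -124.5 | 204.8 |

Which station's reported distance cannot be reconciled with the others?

Solve using three stations at a time. Using A, B, D (subtract circle equations pairwise → linear system) gives (x, y) ≈ (92.1, -15.6).
Distances from that point to each station vs reported:
  A: calculated 150.2 vs reported 150.3 → residual 0.1 km
  B: calculated 144.2 vs reported 144.3 → residual 0.1 km
  C: calculated 61.5 vs reported 121.5 → residual 60.0 km
  D: calculated 204.7 vs reported 204.8 → residual 0.1 km
A, B, D are mutually consistent (residuals ≈ 0); C is off by 60.0 km.

C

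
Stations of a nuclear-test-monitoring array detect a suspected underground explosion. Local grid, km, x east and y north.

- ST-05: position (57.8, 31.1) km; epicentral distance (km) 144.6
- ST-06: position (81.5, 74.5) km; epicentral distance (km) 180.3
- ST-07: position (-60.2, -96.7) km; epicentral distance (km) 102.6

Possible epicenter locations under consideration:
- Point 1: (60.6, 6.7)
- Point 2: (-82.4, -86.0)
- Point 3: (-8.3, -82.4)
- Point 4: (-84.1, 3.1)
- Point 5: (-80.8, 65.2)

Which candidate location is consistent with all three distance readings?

Point 4

For each candidate, compare |candidate − station| to the reported distance:
Point 1: residuals ST-05 120.0, ST-06 109.4, ST-07 56.4 → max 120.0 km
Point 2: residuals ST-05 38.1, ST-06 49.1, ST-07 78.0 → max 78.0 km
Point 3: residuals ST-05 13.3, ST-06 0.5, ST-07 48.8 → max 48.8 km
Point 4: residuals ST-05 0.0, ST-06 0.0, ST-07 0.0 → max 0.0 km
Point 5: residuals ST-05 1.9, ST-06 17.7, ST-07 60.6 → max 60.6 km
Only Point 4 has all residuals ≈ 0.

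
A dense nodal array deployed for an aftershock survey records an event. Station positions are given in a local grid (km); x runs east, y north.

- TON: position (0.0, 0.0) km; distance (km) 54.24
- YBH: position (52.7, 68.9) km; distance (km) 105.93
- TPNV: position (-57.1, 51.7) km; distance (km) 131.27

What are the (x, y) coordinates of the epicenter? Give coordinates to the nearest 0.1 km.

Circle about each station: x² + y² = 54.24²; (x − 52.7)² + (y − 68.9)² = 105.93²; (x + 57.1)² + (y − 51.7)² = 131.27².
Subtracting pairs of circle equations eliminates x²+y² and gives linear equations (the radical axes):
105.4 x + 137.8 y = -754.69
-114.2 x + 103.4 y = -8356.54
Solving the 2×2 system: x ≈ 40.3, y ≈ -36.3 km.
Check against TON (with the unrounded x, y): √(x²+y²) = 54.24 ≈ 54.24 km. ✓

(40.3, -36.3)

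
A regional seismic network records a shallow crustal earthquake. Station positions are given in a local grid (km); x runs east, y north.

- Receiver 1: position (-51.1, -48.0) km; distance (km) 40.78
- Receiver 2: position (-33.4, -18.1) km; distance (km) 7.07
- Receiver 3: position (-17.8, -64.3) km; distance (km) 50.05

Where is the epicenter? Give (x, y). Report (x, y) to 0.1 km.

Circle about each station: (x + 51.1)² + (y + 48.0)² = 40.78²; (x + 33.4)² + (y + 18.1)² = 7.07²; (x + 17.8)² + (y + 64.3)² = 50.05².
Subtracting the Receiver 1 equation from the Receiver 2 and Receiver 3 equations removes the quadratic terms:
35.4 x + 59.8 y = -1859.02
66.6 x − 32.6 y = -1305.87
Solving the 2×2 system: x ≈ -27.0, y ≈ -15.1 km.

-27.0 km east, -15.1 km north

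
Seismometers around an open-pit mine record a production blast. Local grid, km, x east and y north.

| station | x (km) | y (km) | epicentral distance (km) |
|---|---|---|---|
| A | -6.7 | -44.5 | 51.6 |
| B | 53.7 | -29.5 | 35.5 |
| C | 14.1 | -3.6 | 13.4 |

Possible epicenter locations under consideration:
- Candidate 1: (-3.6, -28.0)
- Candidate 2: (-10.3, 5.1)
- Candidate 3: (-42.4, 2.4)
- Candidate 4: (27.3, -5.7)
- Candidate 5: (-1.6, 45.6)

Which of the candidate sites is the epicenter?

For each candidate, compare |candidate − station| to the reported distance:
Candidate 1: residuals A 34.8, B 21.8, C 16.7 → max 34.8 km
Candidate 2: residuals A 1.9, B 37.3, C 12.5 → max 37.3 km
Candidate 3: residuals A 7.3, B 65.8, C 43.4 → max 65.8 km
Candidate 4: residuals A 0.0, B 0.0, C 0.0 → max 0.0 km
Candidate 5: residuals A 38.6, B 57.8, C 38.2 → max 57.8 km
Only Candidate 4 has all residuals ≈ 0.

Candidate 4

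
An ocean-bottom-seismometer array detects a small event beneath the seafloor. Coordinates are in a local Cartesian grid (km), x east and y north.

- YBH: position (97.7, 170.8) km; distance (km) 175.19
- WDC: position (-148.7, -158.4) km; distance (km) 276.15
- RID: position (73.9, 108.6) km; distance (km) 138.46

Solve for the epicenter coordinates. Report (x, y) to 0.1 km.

-64.5 km east, 104.6 km north

Circle about each station: (x − 97.7)² + (y − 170.8)² = 175.19²; (x + 148.7)² + (y + 158.4)² = 276.15²; (x − 73.9)² + (y − 108.6)² = 138.46².
Subtracting the YBH equation from the WDC and RID equations removes the quadratic terms:
-492.8 x − 658.4 y = -37082.97
-47.6 x − 124.4 y = -9942.40
Solving the 2×2 system: x ≈ -64.5, y ≈ 104.6 km.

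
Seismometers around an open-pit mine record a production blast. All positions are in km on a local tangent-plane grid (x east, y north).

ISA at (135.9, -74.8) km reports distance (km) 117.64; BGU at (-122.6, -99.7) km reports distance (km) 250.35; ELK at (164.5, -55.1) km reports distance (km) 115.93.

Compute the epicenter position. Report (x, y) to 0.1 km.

Circle about each station: (x − 135.9)² + (y + 74.8)² = 117.64²; (x + 122.6)² + (y + 99.7)² = 250.35²; (x − 164.5)² + (y + 55.1)² = 115.93².
Subtracting pairs of circle equations eliminates x²+y² and gives linear equations (the radical axes):
-517.0 x − 49.8 y = -47928.95
57.2 x + 39.4 y = 6431.81
Solving the 2×2 system: x ≈ 89.5, y ≈ 33.3 km.
Check against ISA (with the unrounded x, y): √((x − 135.9)²+(y + 74.8)²) = 117.65 ≈ 117.64 km. ✓

(89.5, 33.3)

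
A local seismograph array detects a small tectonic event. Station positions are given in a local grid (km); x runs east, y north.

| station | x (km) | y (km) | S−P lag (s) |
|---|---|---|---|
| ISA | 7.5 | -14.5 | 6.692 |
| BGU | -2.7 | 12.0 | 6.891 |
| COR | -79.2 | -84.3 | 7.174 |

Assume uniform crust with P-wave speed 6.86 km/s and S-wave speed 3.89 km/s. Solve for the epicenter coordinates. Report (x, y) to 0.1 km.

(-51.5, -26.1)

Distance from S−P lag: d = Δt · v_P v_S / (v_P − v_S) = Δt · (6.86·3.89)/(6.86−3.89) ≈ 8.9850·Δt.
So d_ISA = 60.13, d_BGU = 61.92, d_COR = 64.46 km.
Circle about each station: (x − 7.5)² + (y + 14.5)² = 60.13²; (x + 2.7)² + (y − 12.0)² = 61.92²; (x + 79.2)² + (y + 84.3)² = 64.46².
Subtracting the ISA equation from the BGU and COR equations removes the quadratic terms:
-20.4 x + 53.0 y = -333.68
-173.4 x − 139.6 y = 12573.16
Solving the 2×2 system: x ≈ -51.5, y ≈ -26.1 km.
Check against ISA (with the unrounded x, y): √((x − 7.5)²+(y + 14.5)²) = 60.12 ≈ 60.13 km. ✓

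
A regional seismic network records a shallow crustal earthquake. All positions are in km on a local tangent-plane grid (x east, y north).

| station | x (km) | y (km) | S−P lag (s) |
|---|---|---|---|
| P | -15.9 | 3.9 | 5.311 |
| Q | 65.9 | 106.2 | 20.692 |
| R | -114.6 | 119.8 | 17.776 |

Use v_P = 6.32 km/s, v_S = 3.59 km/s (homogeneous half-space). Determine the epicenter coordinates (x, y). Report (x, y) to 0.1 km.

x ≈ -55.5 km, y ≈ -15.6 km

Distance from S−P lag: d = Δt · v_P v_S / (v_P − v_S) = Δt · (6.32·3.59)/(6.32−3.59) ≈ 8.3109·Δt.
So d_P = 44.14, d_Q = 171.97, d_R = 147.73 km.
Circle about each station: (x + 15.9)² + (y − 3.9)² = 44.14²; (x − 65.9)² + (y − 106.2)² = 171.97²; (x + 114.6)² + (y − 119.8)² = 147.73².
Subtracting pairs of circle equations eliminates x²+y² and gives linear equations (the radical axes):
163.6 x + 204.6 y = -12272.11
-197.4 x + 231.8 y = 7341.37
Solving the 2×2 system: x ≈ -55.5, y ≈ -15.6 km.
Check against P (with the unrounded x, y): √((x + 15.9)²+(y − 3.9)²) = 44.15 ≈ 44.14 km. ✓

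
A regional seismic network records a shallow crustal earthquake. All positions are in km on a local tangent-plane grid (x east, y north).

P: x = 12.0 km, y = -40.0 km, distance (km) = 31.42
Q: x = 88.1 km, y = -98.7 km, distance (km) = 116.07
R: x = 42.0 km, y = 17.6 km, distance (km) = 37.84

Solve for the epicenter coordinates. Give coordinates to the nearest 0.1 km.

Circle about each station: (x − 12.0)² + (y + 40.0)² = 31.42²; (x − 88.1)² + (y + 98.7)² = 116.07²; (x − 42.0)² + (y − 17.6)² = 37.84².
Subtracting the P equation from the Q and R equations removes the quadratic terms:
152.2 x − 117.4 y = 3274.27
60.0 x + 115.2 y = -114.89
Solving the 2×2 system: x ≈ 14.8, y ≈ -8.7 km.
Check against P (with the unrounded x, y): √((x − 12.0)²+(y + 40.0)²) = 31.42 ≈ 31.42 km. ✓

x ≈ 14.8 km, y ≈ -8.7 km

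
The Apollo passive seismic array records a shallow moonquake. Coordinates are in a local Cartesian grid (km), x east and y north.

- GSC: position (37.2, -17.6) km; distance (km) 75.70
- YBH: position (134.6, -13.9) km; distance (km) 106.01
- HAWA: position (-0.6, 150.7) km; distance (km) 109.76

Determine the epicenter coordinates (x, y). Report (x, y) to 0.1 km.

x ≈ 54.9 km, y ≈ 56.0 km

Circle about each station: (x − 37.2)² + (y + 17.6)² = 75.70²; (x − 134.6)² + (y + 13.9)² = 106.01²; (x + 0.6)² + (y − 150.7)² = 109.76².
Subtracting the GSC equation from the YBH and HAWA equations removes the quadratic terms:
194.8 x + 7.4 y = 11109.14
-75.6 x + 336.6 y = 14700.48
Solving the 2×2 system: x ≈ 54.9, y ≈ 56.0 km.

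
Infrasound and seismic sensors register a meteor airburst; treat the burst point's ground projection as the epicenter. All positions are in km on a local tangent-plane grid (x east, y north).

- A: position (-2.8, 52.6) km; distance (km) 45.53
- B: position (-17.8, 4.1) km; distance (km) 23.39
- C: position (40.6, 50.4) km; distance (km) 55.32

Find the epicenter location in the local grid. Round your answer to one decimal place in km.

Circle about each station: (x + 2.8)² + (y − 52.6)² = 45.53²; (x + 17.8)² + (y − 4.1)² = 23.39²; (x − 40.6)² + (y − 50.4)² = 55.32².
Subtracting the A equation from the B and C equations removes the quadratic terms:
-30.0 x − 97.0 y = -915.06
86.8 x − 4.4 y = 426.60
Solving the 2×2 system: x ≈ 5.3, y ≈ 7.8 km.

x ≈ 5.3 km, y ≈ 7.8 km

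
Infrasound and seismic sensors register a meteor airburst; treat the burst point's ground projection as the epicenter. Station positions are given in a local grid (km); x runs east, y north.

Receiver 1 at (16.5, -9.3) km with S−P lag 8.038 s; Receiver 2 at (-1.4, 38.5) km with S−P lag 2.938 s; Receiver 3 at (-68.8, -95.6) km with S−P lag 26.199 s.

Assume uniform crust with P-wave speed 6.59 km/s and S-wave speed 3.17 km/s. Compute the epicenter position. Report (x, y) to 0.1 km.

Distance from S−P lag: d = Δt · v_P v_S / (v_P − v_S) = Δt · (6.59·3.17)/(6.59−3.17) ≈ 6.1083·Δt.
So d_Receiver 1 = 49.10, d_Receiver 2 = 17.95, d_Receiver 3 = 160.03 km.
Circle about each station: (x − 16.5)² + (y + 9.3)² = 49.10²; (x + 1.4)² + (y − 38.5)² = 17.95²; (x + 68.8)² + (y + 95.6)² = 160.03².
Subtracting the Receiver 1 equation from the Receiver 2 and Receiver 3 equations removes the quadratic terms:
-35.8 x + 95.6 y = 3214.08
-170.6 x − 172.6 y = -9684.73
Solving the 2×2 system: x ≈ 16.5, y ≈ 39.8 km.
Check against Receiver 1 (with the unrounded x, y): √((x − 16.5)²+(y + 9.3)²) = 49.10 ≈ 49.10 km. ✓

16.5 km east, 39.8 km north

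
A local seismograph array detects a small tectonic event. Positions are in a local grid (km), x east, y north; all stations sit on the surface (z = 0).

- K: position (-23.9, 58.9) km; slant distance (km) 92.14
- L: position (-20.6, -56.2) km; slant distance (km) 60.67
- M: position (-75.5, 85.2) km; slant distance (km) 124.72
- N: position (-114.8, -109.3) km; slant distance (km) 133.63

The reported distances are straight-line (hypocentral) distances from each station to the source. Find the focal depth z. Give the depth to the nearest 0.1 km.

Each station gives a sphere (x−x_i)² + (y−y_i)² + z² = d_i² (stations at z=0).
Subtracting the K sphere from L and M: z² cancels, leaving linear equations in x and y:
6.6 x − 230.2 y = 4351.31
-103.2 x + 52.6 y = 1853.57
Solving: x ≈ -28.005, y ≈ -19.705 km (keep extra digits for the depth step; rounded: -28.0, -19.7).
Then from the K sphere: z² = 92.14² − (x + 23.9)² − (y − 58.9)² with x = -28.005, y = -19.705, so z ≈ 47.898 ≈ 47.9 km.

z ≈ 47.9 km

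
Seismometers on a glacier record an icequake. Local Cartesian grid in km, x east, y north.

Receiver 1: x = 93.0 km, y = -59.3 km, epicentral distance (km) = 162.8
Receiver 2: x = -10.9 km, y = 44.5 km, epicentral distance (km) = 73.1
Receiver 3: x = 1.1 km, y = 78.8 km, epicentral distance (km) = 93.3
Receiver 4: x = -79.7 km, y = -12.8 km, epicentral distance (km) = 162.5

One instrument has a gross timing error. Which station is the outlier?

Receiver 3

Solve using three stations at a time. Using Receiver 1, Receiver 2, Receiver 4 (subtract circle equations pairwise → linear system) gives (x, y) ≈ (41.7, 95.2).
Distances from that point to each station vs reported:
  Receiver 1: calculated 162.8 vs reported 162.8 → residual 0.0 km
  Receiver 2: calculated 73.0 vs reported 73.1 → residual 0.1 km
  Receiver 3: calculated 43.8 vs reported 93.3 → residual 49.5 km
  Receiver 4: calculated 162.5 vs reported 162.5 → residual 0.0 km
Receiver 1, Receiver 2, Receiver 4 are mutually consistent (residuals ≈ 0); Receiver 3 is off by 49.5 km.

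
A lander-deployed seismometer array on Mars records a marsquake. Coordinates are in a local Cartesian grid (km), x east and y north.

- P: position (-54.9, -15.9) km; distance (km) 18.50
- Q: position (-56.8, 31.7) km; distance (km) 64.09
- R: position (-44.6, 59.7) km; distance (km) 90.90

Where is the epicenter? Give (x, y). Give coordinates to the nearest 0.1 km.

Circle about each station: (x + 54.9)² + (y + 15.9)² = 18.50²; (x + 56.8)² + (y − 31.7)² = 64.09²; (x + 44.6)² + (y − 59.7)² = 90.90².
Subtracting the P equation from the Q and R equations removes the quadratic terms:
-3.8 x + 95.2 y = -2800.97
20.6 x + 151.2 y = -5634.13
Solving the 2×2 system: x ≈ -44.5, y ≈ -31.2 km.

(-44.5, -31.2)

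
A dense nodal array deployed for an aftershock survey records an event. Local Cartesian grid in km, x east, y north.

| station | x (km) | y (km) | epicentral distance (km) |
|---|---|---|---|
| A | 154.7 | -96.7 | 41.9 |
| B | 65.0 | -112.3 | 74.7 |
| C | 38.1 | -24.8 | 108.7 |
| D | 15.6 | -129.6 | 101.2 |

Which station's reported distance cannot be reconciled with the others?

Solve using three stations at a time. Using A, C, D (subtract circle equations pairwise → linear system) gives (x, y) ≈ (113.3, -103.3).
Distances from that point to each station vs reported:
  A: calculated 41.9 vs reported 41.9 → residual 0.0 km
  B: calculated 49.2 vs reported 74.7 → residual 25.5 km
  C: calculated 108.7 vs reported 108.7 → residual 0.0 km
  D: calculated 101.2 vs reported 101.2 → residual 0.0 km
A, C, D are mutually consistent (residuals ≈ 0); B is off by 25.5 km.

B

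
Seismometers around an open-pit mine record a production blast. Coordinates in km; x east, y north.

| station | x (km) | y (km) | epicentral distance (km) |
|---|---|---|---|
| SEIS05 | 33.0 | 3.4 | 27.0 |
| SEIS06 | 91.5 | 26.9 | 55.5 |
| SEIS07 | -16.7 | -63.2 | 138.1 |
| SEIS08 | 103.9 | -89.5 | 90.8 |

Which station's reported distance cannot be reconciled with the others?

SEIS07

Solve using three stations at a time. Using SEIS05, SEIS06, SEIS08 (subtract circle equations pairwise → linear system) gives (x, y) ≈ (53.8, -13.8).
Distances from that point to each station vs reported:
  SEIS05: calculated 27.0 vs reported 27.0 → residual 0.0 km
  SEIS06: calculated 55.5 vs reported 55.5 → residual 0.0 km
  SEIS07: calculated 86.1 vs reported 138.1 → residual 52.0 km
  SEIS08: calculated 90.8 vs reported 90.8 → residual 0.0 km
SEIS05, SEIS06, SEIS08 are mutually consistent (residuals ≈ 0); SEIS07 is off by 52.0 km.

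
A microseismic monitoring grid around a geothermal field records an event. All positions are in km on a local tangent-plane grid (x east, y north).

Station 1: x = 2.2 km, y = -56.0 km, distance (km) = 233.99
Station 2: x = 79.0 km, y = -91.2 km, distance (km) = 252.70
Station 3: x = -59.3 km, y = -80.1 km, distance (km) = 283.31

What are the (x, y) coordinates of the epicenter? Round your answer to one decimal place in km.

Circle about each station: (x − 2.2)² + (y + 56.0)² = 233.99²; (x − 79.0)² + (y + 91.2)² = 252.70²; (x + 59.3)² + (y + 80.1)² = 283.31².
Subtracting the Station 1 equation from the Station 2 and Station 3 equations removes the quadratic terms:
153.6 x − 70.4 y = 2311.63
-123.0 x − 48.2 y = -18721.58
Solving the 2×2 system: x ≈ 89.0, y ≈ 161.3 km.

x ≈ 89.0 km, y ≈ 161.3 km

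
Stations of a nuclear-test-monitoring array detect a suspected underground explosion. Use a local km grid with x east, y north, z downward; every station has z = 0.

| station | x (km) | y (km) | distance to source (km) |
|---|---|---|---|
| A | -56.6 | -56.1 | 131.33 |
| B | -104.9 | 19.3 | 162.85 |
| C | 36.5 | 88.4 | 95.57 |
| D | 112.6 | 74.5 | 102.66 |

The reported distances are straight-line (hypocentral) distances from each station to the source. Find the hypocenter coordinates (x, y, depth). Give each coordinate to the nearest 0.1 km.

Each station gives a sphere (x−x_i)² + (y−y_i)² + z² = d_i² (stations at z=0).
Subtracting the A sphere from B and C: z² cancels, leaving linear equations in x and y:
-96.6 x + 150.8 y = -4246.82
186.2 x + 289.0 y = 10909.98
Solving: x ≈ 51.299, y ≈ 4.699 km (keep extra digits for the depth step; rounded: 51.3, 4.7).
Then from the A sphere: z² = 131.33² − (x + 56.6)² − (y + 56.1)² with x = 51.299, y = 4.699, so z ≈ 43.690 ≈ 43.7 km.
Check against D (with the unrounded solution): distance 102.66 ≈ 102.66 km. ✓

(51.3, 4.7, 43.7)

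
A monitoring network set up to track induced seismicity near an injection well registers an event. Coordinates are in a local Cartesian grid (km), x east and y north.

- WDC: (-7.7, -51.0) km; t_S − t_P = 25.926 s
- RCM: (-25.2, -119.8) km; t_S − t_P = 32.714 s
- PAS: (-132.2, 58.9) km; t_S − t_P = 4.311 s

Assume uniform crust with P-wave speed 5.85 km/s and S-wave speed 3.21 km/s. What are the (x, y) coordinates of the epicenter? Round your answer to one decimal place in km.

Distance from S−P lag: d = Δt · v_P v_S / (v_P − v_S) = Δt · (5.85·3.21)/(5.85−3.21) ≈ 7.1131·Δt.
So d_WDC = 184.41, d_RCM = 232.70, d_PAS = 30.66 km.
Circle about each station: (x + 7.7)² + (y + 51.0)² = 184.41²; (x + 25.2)² + (y + 119.8)² = 232.70²; (x + 132.2)² + (y − 58.9)² = 30.66².
Subtracting the WDC equation from the RCM and PAS equations removes the quadratic terms:
-35.0 x − 137.6 y = -7815.45
-249.0 x + 219.8 y = 51352.77
Solving the 2×2 system: x ≈ -127.5, y ≈ 89.2 km.

(-127.5, 89.2)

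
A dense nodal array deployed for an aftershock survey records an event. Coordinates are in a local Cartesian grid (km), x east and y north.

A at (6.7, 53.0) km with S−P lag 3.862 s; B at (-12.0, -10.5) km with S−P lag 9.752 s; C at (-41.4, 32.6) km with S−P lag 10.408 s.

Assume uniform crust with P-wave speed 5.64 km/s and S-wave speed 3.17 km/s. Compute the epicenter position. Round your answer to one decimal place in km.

Distance from S−P lag: d = Δt · v_P v_S / (v_P − v_S) = Δt · (5.64·3.17)/(5.64−3.17) ≈ 7.2384·Δt.
So d_A = 27.95, d_B = 70.59, d_C = 75.34 km.
Circle about each station: (x − 6.7)² + (y − 53.0)² = 27.95²; (x + 12.0)² + (y + 10.5)² = 70.59²; (x + 41.4)² + (y − 32.6)² = 75.34².
Subtracting pairs of circle equations eliminates x²+y² and gives linear equations (the radical axes):
-37.4 x − 127.0 y = -6801.39
-96.2 x − 40.8 y = -4972.08
Solving the 2×2 system: x ≈ 33.1, y ≈ 43.8 km.
Check against A (with the unrounded x, y): √((x − 6.7)²+(y − 53.0)²) = 27.96 ≈ 27.95 km. ✓

33.1 km east, 43.8 km north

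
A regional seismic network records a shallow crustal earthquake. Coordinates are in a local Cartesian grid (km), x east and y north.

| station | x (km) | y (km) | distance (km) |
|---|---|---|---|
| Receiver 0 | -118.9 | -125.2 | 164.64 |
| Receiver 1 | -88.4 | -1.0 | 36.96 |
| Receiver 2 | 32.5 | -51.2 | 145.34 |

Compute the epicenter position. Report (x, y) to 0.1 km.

Circle about each station: (x + 118.9)² + (y + 125.2)² = 164.64²; (x + 88.4)² + (y + 1.0)² = 36.96²; (x − 32.5)² + (y + 51.2)² = 145.34².
Subtracting pairs of circle equations eliminates x²+y² and gives linear equations (the radical axes):
61.0 x + 248.4 y = 3743.60
302.8 x + 148.0 y = -20151.95
Solving the 2×2 system: x ≈ -84.0, y ≈ 35.7 km.
Check against Receiver 0 (with the unrounded x, y): √((x + 118.9)²+(y + 125.2)²) = 164.64 ≈ 164.64 km. ✓

x ≈ -84.0 km, y ≈ 35.7 km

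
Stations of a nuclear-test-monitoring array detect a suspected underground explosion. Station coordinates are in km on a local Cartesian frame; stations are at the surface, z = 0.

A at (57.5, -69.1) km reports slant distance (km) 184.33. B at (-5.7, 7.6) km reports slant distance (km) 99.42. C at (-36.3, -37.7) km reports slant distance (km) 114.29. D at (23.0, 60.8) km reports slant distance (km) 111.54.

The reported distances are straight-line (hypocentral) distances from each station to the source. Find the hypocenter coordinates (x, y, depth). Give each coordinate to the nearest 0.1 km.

Each station gives a sphere (x−x_i)² + (y−y_i)² + z² = d_i² (stations at z=0).
Subtracting the A sphere from B and C: z² cancels, leaving linear equations in x and y:
-126.4 x + 153.4 y = 16102.40
-187.6 x + 62.8 y = 15573.26
Solving: x ≈ -66.109, y ≈ 50.497 km (keep extra digits for the depth step; rounded: -66.1, 50.5).
Then from the A sphere: z² = 184.33² − (x − 57.5)² − (y + 69.1)² with x = -66.109, y = 50.497, so z ≈ 66.294 ≈ 66.3 km.

x ≈ -66.1 km, y ≈ 50.5 km, depth ≈ 66.3 km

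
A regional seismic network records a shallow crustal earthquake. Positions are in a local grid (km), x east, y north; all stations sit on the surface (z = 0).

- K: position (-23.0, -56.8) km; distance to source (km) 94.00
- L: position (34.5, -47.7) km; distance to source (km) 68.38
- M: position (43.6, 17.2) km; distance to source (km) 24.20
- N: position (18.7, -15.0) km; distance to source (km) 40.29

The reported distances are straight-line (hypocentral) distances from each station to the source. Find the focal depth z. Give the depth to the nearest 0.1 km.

z ≈ 20.6 km

Each station gives a sphere (x−x_i)² + (y−y_i)² + z² = d_i² (stations at z=0).
Subtracting the K sphere from L and M: z² cancels, leaving linear equations in x and y:
115.0 x + 18.2 y = 3870.48
133.2 x + 148.0 y = 6691.92
Solving: x ≈ 30.902, y ≈ 17.404 km (keep extra digits for the depth step; rounded: 30.9, 17.4).
Then from the K sphere: z² = 94.00² − (x + 23.0)² − (y + 56.8)² with x = 30.902, y = 17.404, so z ≈ 20.600 ≈ 20.6 km.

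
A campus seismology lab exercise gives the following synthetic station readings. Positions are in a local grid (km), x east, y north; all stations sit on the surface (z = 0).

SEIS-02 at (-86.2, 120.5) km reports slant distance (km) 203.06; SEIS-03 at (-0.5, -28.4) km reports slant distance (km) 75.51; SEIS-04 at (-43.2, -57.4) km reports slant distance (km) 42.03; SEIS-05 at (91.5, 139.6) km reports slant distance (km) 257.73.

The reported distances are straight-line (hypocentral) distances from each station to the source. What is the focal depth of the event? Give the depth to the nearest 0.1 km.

depth ≈ 38.1 km

Each station gives a sphere (x−x_i)² + (y−y_i)² + z² = d_i² (stations at z=0).
Subtracting the SEIS-02 sphere from SEIS-03 and SEIS-04: z² cancels, leaving linear equations in x and y:
171.4 x − 297.8 y = 14387.72
86.0 x − 355.8 y = 22677.15
Solving: x ≈ -46.196, y ≈ -74.902 km (keep extra digits for the depth step; rounded: -46.2, -74.9).
Then from the SEIS-02 sphere: z² = 203.06² − (x + 86.2)² − (y − 120.5)² with x = -46.196, y = -74.902, so z ≈ 38.093 ≈ 38.1 km.
Check against SEIS-05 (with the unrounded solution): distance 257.73 ≈ 257.73 km. ✓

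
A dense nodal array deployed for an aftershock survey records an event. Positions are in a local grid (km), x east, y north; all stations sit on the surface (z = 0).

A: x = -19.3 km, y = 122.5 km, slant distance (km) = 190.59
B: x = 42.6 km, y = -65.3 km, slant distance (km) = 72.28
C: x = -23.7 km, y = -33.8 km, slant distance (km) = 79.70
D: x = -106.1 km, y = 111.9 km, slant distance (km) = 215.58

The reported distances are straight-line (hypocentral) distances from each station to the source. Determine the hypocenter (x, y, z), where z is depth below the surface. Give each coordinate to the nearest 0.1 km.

Each station gives a sphere (x−x_i)² + (y−y_i)² + z² = d_i² (stations at z=0).
Subtracting the A sphere from B and C: z² cancels, leaving linear equations in x and y:
123.8 x − 375.6 y = 21800.26
-8.8 x − 312.6 y = 16297.85
Solving: x ≈ 16.505, y ≈ -52.601 km (keep extra digits for the depth step; rounded: 16.5, -52.6).
Then from the A sphere: z² = 190.59² − (x + 19.3)² − (y − 122.5)² with x = 16.505, y = -52.601, so z ≈ 66.198 ≈ 66.2 km.

x ≈ 16.5 km, y ≈ -52.6 km, depth ≈ 66.2 km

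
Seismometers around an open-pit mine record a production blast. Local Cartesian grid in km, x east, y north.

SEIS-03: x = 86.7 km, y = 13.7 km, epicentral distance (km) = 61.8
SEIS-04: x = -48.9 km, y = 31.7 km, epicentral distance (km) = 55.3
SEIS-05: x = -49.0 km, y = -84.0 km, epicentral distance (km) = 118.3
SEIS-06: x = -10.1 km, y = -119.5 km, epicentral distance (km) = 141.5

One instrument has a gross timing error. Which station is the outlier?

SEIS-03

Solve using three stations at a time. Using SEIS-04, SEIS-05, SEIS-06 (subtract circle equations pairwise → linear system) gives (x, y) ≈ (5.1, 21.1).
Distances from that point to each station vs reported:
  SEIS-03: calculated 82.0 vs reported 61.8 → residual 20.2 km
  SEIS-04: calculated 55.0 vs reported 55.3 → residual 0.3 km
  SEIS-05: calculated 118.2 vs reported 118.3 → residual 0.1 km
  SEIS-06: calculated 141.4 vs reported 141.5 → residual 0.1 km
SEIS-04, SEIS-05, SEIS-06 are mutually consistent (residuals ≈ 0); SEIS-03 is off by 20.2 km.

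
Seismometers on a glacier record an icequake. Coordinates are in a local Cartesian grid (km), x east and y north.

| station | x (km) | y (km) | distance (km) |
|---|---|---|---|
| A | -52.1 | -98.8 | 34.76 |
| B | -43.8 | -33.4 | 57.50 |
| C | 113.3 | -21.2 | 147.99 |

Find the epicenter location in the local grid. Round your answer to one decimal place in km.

(-19.9, -85.7)

Circle about each station: (x + 52.1)² + (y + 98.8)² = 34.76²; (x + 43.8)² + (y + 33.4)² = 57.50²; (x − 113.3)² + (y + 21.2)² = 147.99².
Subtracting the A equation from the B and C equations removes the quadratic terms:
16.6 x + 130.8 y = -11539.84
330.8 x + 155.2 y = -19882.30
Solving the 2×2 system: x ≈ -19.9, y ≈ -85.7 km.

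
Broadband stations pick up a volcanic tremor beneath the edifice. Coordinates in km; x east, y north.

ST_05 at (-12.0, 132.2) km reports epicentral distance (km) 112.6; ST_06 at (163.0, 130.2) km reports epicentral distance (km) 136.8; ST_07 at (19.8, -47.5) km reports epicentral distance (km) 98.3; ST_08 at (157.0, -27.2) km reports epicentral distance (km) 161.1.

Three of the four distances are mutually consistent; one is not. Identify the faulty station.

Solve using three stations at a time. Using ST_05, ST_06, ST_07 (subtract circle equations pairwise → linear system) gives (x, y) ≈ (57.3, 43.4).
Distances from that point to each station vs reported:
  ST_05: calculated 112.6 vs reported 112.6 → residual 0.0 km
  ST_06: calculated 136.8 vs reported 136.8 → residual 0.0 km
  ST_07: calculated 98.3 vs reported 98.3 → residual 0.0 km
  ST_08: calculated 122.2 vs reported 161.1 → residual 38.9 km
ST_05, ST_06, ST_07 are mutually consistent (residuals ≈ 0); ST_08 is off by 38.9 km.

ST_08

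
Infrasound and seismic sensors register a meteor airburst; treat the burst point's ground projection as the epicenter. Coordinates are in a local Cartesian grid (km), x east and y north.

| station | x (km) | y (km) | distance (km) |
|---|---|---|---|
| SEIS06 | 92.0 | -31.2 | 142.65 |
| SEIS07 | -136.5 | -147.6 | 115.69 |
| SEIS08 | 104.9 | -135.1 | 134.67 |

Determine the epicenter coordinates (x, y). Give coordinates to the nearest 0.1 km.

-27.3 km east, -109.4 km north

Circle about each station: (x − 92.0)² + (y + 31.2)² = 142.65²; (x + 136.5)² + (y + 147.6)² = 115.69²; (x − 104.9)² + (y + 135.1)² = 134.67².
Subtracting pairs of circle equations eliminates x²+y² and gives linear equations (the radical axes):
-457.0 x − 232.8 y = 37945.42
25.8 x − 207.8 y = 22031.59
Solving the 2×2 system: x ≈ -27.3, y ≈ -109.4 km.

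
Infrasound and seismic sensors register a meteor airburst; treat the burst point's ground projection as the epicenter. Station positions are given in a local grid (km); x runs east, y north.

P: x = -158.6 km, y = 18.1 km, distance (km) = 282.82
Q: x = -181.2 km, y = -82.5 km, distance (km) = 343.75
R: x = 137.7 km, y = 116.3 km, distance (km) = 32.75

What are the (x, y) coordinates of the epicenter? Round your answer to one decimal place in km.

x ≈ 113.9 km, y ≈ 93.8 km

Circle about each station: (x + 158.6)² + (y − 18.1)² = 282.82²; (x + 181.2)² + (y + 82.5)² = 343.75²; (x − 137.7)² + (y − 116.3)² = 32.75².
Subtracting the P equation from the Q and R equations removes the quadratic terms:
-45.2 x − 201.2 y = -24018.79
592.6 x + 196.4 y = 85920.00
Solving the 2×2 system: x ≈ 113.9, y ≈ 93.8 km.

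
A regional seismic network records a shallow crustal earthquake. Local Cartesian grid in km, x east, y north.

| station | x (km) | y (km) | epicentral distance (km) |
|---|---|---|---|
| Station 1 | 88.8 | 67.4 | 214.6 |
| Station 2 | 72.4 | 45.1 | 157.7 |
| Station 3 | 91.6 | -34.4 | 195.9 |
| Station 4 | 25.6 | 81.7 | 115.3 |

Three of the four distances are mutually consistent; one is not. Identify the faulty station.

Solve using three stations at a time. Using Station 2, Station 3, Station 4 (subtract circle equations pairwise → linear system) gives (x, y) ≈ (-85.2, 49.9).
Distances from that point to each station vs reported:
  Station 1: calculated 174.9 vs reported 214.6 → residual 39.7 km
  Station 2: calculated 157.7 vs reported 157.7 → residual 0.0 km
  Station 3: calculated 195.9 vs reported 195.9 → residual 0.0 km
  Station 4: calculated 115.3 vs reported 115.3 → residual 0.0 km
Station 2, Station 3, Station 4 are mutually consistent (residuals ≈ 0); Station 1 is off by 39.7 km.

Station 1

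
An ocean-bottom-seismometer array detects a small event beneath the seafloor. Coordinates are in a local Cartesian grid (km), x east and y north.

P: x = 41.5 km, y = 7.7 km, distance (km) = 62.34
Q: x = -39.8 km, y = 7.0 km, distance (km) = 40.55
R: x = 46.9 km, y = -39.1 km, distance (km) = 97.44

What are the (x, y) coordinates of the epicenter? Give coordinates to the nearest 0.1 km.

Circle about each station: (x − 41.5)² + (y − 7.7)² = 62.34²; (x + 39.8)² + (y − 7.0)² = 40.55²; (x − 46.9)² + (y + 39.1)² = 97.44².
Subtracting the P equation from the Q and R equations removes the quadratic terms:
-162.6 x − 1.4 y = 2093.47
10.8 x − 93.6 y = -3661.40
Solving the 2×2 system: x ≈ -13.2, y ≈ 37.6 km.
Check against P (with the unrounded x, y): √((x − 41.5)²+(y − 7.7)²) = 62.33 ≈ 62.34 km. ✓

x ≈ -13.2 km, y ≈ 37.6 km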